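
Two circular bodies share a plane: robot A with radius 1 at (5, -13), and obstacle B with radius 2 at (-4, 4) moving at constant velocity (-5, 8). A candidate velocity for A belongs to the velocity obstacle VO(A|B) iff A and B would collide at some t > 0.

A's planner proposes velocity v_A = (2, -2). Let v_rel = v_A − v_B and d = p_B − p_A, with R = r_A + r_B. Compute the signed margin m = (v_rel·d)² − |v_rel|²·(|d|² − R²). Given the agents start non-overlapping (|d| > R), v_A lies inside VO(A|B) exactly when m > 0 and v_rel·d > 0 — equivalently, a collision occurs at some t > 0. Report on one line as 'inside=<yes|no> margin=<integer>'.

d = (-9, 17),  |d|² = 370;  R = 1+2 = 3,  c = 370−3² = 361
v_rel = (7, -10),  |v_rel|² = 149;  v_rel·d = (7)·(-9) + (-10)·(17) = -233
149·t² + 466·t + 361 = 0  ⇒  m = (-233)² − 149·361 = 500
m = 500 > 0,  v_rel·d = -233 < 0  ⇒  outside

inside=no margin=500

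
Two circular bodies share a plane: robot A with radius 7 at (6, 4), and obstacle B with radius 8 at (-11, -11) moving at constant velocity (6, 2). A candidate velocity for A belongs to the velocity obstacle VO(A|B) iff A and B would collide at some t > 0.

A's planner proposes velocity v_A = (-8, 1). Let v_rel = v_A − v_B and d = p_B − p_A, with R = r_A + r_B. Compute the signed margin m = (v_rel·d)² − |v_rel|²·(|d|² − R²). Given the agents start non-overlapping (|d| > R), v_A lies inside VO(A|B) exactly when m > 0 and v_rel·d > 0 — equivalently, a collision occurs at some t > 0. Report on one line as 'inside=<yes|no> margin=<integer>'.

d = (-17, -15),  |d|² = 514;  R = 7+8 = 15,  c = 514−15² = 289
v_rel = (-14, -1),  |v_rel|² = 197;  v_rel·d = (-14)·(-17) + (-1)·(-15) = 253
197·t² − 506·t + 289 = 0  ⇒  m = 253² − 197·289 = 7076
m = 7076 > 0,  v_rel·d = 253 > 0  ⇒  inside

inside=yes margin=7076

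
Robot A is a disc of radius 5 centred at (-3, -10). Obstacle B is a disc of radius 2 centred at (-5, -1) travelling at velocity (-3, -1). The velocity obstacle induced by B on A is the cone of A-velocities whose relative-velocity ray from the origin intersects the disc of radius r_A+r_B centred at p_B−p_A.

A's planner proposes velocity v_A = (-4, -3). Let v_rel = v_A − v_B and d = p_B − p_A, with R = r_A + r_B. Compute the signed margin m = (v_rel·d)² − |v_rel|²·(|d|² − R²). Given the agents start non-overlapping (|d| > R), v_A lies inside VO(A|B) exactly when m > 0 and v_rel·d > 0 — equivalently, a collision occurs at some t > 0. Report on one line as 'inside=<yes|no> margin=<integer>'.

d = (-2, 9),  |d|² = 85;  R = 5+2 = 7,  c = 85−7² = 36
v_rel = (-1, -2),  |v_rel|² = 5;  v_rel·d = (-1)·(-2) + (-2)·(9) = -16
5·t² + 32·t + 36 = 0  ⇒  m = (-16)² − 5·36 = 76
m = 76 > 0,  v_rel·d = -16 < 0  ⇒  outside

inside=no margin=76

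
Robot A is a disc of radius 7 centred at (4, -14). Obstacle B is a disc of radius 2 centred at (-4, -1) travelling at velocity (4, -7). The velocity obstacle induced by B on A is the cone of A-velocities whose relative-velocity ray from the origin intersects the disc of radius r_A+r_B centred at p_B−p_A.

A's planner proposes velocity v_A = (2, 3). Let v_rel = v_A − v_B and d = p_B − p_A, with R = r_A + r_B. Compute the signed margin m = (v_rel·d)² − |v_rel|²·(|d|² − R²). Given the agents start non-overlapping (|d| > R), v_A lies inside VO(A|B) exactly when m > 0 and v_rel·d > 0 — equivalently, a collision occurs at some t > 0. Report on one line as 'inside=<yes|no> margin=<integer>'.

d = (-8, 13),  |d|² = 233;  R = 7+2 = 9,  c = 233−9² = 152
v_rel = (-2, 10),  |v_rel|² = 104;  v_rel·d = (-2)·(-8) + (10)·(13) = 146
104·t² − 292·t + 152 = 0  ⇒  m = 146² − 104·152 = 5508
m = 5508 > 0,  v_rel·d = 146 > 0  ⇒  inside

inside=yes margin=5508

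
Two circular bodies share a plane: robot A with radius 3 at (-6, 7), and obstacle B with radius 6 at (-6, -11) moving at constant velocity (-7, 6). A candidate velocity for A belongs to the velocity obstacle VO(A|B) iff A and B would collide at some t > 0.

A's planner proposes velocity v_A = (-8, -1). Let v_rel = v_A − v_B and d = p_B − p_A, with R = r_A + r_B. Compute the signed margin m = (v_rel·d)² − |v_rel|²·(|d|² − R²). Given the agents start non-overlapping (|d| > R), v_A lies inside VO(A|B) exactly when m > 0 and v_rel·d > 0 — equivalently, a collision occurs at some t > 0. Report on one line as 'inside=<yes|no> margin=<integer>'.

d = (0, -18),  |d|² = 324;  R = 3+6 = 9,  c = 324−9² = 243
v_rel = (-1, -7),  |v_rel|² = 50;  v_rel·d = (-1)·(0) + (-7)·(-18) = 126
50·t² − 252·t + 243 = 0  ⇒  m = 126² − 50·243 = 3726
m = 3726 > 0,  v_rel·d = 126 > 0  ⇒  inside

inside=yes margin=3726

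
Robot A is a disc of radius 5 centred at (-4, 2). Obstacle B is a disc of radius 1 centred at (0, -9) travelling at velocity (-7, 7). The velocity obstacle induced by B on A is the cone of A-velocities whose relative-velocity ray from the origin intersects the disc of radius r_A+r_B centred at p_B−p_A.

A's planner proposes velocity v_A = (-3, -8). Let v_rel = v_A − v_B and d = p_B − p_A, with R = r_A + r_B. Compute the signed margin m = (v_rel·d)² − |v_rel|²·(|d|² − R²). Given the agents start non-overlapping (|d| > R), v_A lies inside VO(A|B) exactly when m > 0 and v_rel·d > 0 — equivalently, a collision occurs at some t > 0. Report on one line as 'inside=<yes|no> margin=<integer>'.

d = (4, -11),  |d|² = 137;  R = 5+1 = 6,  c = 137−6² = 101
v_rel = (4, -15),  |v_rel|² = 241;  v_rel·d = (4)·(4) + (-15)·(-11) = 181
241·t² − 362·t + 101 = 0  ⇒  m = 181² − 241·101 = 8420
m = 8420 > 0,  v_rel·d = 181 > 0  ⇒  inside

inside=yes margin=8420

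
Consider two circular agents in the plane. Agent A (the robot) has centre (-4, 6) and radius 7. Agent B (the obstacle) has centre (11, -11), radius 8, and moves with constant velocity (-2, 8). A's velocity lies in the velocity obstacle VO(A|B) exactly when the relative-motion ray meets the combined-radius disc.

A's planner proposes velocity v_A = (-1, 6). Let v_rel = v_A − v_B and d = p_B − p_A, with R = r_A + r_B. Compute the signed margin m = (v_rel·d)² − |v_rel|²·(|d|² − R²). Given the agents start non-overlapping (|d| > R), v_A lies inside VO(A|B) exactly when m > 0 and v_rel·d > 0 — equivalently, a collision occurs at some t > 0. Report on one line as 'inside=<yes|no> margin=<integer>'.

d = (15, -17),  |d|² = 514;  R = 7+8 = 15,  c = 514−15² = 289
v_rel = (1, -2),  |v_rel|² = 5;  v_rel·d = (1)·(15) + (-2)·(-17) = 49
5·t² − 98·t + 289 = 0  ⇒  m = 49² − 5·289 = 956
m = 956 > 0,  v_rel·d = 49 > 0  ⇒  inside

inside=yes margin=956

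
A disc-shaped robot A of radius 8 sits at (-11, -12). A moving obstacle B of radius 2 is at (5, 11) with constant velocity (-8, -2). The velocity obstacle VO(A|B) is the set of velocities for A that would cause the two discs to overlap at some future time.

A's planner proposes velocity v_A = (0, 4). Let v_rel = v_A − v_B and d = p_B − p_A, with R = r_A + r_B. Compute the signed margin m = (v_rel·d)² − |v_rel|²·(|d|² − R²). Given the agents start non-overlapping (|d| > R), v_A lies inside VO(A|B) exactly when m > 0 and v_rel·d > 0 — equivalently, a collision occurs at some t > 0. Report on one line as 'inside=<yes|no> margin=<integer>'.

d = (16, 23),  |d|² = 785;  R = 8+2 = 10,  c = 785−10² = 685
v_rel = (8, 6),  |v_rel|² = 100;  v_rel·d = (8)·(16) + (6)·(23) = 266
100·t² − 532·t + 685 = 0  ⇒  m = 266² − 100·685 = 2256
m = 2256 > 0,  v_rel·d = 266 > 0  ⇒  inside

inside=yes margin=2256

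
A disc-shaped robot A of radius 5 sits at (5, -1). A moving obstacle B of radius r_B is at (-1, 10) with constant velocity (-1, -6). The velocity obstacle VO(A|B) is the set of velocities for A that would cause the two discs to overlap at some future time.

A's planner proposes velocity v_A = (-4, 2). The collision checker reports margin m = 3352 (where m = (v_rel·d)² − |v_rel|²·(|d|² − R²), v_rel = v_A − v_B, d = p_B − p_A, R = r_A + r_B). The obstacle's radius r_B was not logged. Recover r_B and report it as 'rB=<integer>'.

m = 3352
d = (-6, 11);  v_rel = (-3, 8),  |v_rel|² = 73
v_rel×d = (-3)·(11) − (8)·(-6) = 15
since m = R²·73 − 15²:  R² = (225 + 3352) / 73 = 49
R = √49 = 7  ⇒  r_B = 7 − 5 = 2

rB=2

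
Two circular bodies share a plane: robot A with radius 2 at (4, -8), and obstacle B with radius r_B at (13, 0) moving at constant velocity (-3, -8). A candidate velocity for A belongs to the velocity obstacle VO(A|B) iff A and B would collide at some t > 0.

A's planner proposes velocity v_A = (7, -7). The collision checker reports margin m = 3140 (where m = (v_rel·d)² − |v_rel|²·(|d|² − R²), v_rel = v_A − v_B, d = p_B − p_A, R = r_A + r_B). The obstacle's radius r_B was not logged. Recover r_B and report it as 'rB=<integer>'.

m = 3140
d = (9, 8);  v_rel = (10, 1),  |v_rel|² = 101
v_rel×d = (10)·(8) − (1)·(9) = 71
since m = R²·101 − 71²:  R² = (5041 + 3140) / 101 = 81
R = √81 = 9  ⇒  r_B = 9 − 2 = 7

rB=7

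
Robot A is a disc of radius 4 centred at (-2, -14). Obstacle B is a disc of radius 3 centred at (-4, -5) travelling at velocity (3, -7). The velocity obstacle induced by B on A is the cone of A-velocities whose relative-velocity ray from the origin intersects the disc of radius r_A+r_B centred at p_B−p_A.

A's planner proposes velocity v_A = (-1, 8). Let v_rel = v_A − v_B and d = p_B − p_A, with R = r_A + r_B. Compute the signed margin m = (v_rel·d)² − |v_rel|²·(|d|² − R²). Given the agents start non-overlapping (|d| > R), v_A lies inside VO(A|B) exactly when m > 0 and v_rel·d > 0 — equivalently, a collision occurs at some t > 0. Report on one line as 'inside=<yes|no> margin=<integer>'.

d = (-2, 9),  |d|² = 85;  R = 4+3 = 7,  c = 85−7² = 36
v_rel = (-4, 15),  |v_rel|² = 241;  v_rel·d = (-4)·(-2) + (15)·(9) = 143
241·t² − 286·t + 36 = 0  ⇒  m = 143² − 241·36 = 11773
m = 11773 > 0,  v_rel·d = 143 > 0  ⇒  inside

inside=yes margin=11773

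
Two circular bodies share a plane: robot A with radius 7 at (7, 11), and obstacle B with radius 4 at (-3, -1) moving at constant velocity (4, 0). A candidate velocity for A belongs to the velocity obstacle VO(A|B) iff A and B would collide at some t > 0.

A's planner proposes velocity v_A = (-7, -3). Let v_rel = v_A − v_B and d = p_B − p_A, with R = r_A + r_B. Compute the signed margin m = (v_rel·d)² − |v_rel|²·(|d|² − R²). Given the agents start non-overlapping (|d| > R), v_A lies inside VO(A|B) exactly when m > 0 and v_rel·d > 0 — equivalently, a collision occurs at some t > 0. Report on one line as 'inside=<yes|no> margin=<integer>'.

d = (-10, -12),  |d|² = 244;  R = 7+4 = 11,  c = 244−11² = 123
v_rel = (-11, -3),  |v_rel|² = 130;  v_rel·d = (-11)·(-10) + (-3)·(-12) = 146
130·t² − 292·t + 123 = 0  ⇒  m = 146² − 130·123 = 5326
m = 5326 > 0,  v_rel·d = 146 > 0  ⇒  inside

inside=yes margin=5326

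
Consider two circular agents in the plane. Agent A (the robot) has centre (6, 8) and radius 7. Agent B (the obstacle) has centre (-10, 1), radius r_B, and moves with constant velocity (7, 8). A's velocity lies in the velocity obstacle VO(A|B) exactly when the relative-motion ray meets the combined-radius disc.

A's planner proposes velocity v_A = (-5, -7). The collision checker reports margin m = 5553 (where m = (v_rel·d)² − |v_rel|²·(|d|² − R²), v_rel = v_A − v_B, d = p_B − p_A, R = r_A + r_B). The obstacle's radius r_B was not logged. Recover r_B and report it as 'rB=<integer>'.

m = 5553
d = (-16, -7);  v_rel = (-12, -15),  |v_rel|² = 369
v_rel×d = (-12)·(-7) − (-15)·(-16) = -156
since m = R²·369 − (-156)²:  R² = (24336 + 5553) / 369 = 81
R = √81 = 9  ⇒  r_B = 9 − 7 = 2

rB=2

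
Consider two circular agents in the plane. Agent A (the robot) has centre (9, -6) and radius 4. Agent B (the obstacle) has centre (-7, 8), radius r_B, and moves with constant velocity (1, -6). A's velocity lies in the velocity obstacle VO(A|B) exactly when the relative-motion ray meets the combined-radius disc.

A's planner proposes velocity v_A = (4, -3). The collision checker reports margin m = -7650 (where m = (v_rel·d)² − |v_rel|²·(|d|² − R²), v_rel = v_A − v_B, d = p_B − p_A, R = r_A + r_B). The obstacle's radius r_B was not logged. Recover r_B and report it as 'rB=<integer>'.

m = -7650
d = (-16, 14);  v_rel = (3, 3),  |v_rel|² = 18
v_rel×d = (3)·(14) − (3)·(-16) = 90
since m = R²·18 − 90²:  R² = (8100 + -7650) / 18 = 25
R = √25 = 5  ⇒  r_B = 5 − 4 = 1

rB=1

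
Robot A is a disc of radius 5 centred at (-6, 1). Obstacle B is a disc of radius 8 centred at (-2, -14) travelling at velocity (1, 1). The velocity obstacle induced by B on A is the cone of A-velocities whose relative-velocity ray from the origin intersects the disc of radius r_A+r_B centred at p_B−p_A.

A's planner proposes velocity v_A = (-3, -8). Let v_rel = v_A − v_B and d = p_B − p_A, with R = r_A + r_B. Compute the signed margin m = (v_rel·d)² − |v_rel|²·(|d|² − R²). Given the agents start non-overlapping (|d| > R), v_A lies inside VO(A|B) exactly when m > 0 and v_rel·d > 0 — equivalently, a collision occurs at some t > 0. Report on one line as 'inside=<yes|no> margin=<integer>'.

d = (4, -15),  |d|² = 241;  R = 5+8 = 13,  c = 241−13² = 72
v_rel = (-4, -9),  |v_rel|² = 97;  v_rel·d = (-4)·(4) + (-9)·(-15) = 119
97·t² − 238·t + 72 = 0  ⇒  m = 119² − 97·72 = 7177
m = 7177 > 0,  v_rel·d = 119 > 0  ⇒  inside

inside=yes margin=7177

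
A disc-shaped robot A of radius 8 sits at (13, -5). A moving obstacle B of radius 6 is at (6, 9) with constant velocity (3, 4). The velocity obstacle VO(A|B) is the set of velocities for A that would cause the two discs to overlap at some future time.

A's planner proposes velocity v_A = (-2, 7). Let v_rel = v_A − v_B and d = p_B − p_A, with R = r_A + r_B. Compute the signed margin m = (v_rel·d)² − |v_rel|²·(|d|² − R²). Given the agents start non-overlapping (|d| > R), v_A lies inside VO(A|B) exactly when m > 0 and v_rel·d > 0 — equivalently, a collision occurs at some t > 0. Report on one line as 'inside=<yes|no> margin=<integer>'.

d = (-7, 14),  |d|² = 245;  R = 8+6 = 14,  c = 245−14² = 49
v_rel = (-5, 3),  |v_rel|² = 34;  v_rel·d = (-5)·(-7) + (3)·(14) = 77
34·t² − 154·t + 49 = 0  ⇒  m = 77² − 34·49 = 4263
m = 4263 > 0,  v_rel·d = 77 > 0  ⇒  inside

inside=yes margin=4263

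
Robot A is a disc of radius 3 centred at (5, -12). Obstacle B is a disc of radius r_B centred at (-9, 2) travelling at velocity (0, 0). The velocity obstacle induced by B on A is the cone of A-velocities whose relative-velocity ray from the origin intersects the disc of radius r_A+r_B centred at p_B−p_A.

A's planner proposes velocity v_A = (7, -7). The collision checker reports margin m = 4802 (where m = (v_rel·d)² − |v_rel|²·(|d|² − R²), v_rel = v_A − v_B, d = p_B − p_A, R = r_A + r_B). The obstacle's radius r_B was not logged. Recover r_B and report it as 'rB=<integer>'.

m = 4802
d = (-14, 14);  v_rel = (7, -7),  |v_rel|² = 98
v_rel×d = (7)·(14) − (-7)·(-14) = 0
since m = R²·98 − 0²:  R² = (0 + 4802) / 98 = 49
R = √49 = 7  ⇒  r_B = 7 − 3 = 4

rB=4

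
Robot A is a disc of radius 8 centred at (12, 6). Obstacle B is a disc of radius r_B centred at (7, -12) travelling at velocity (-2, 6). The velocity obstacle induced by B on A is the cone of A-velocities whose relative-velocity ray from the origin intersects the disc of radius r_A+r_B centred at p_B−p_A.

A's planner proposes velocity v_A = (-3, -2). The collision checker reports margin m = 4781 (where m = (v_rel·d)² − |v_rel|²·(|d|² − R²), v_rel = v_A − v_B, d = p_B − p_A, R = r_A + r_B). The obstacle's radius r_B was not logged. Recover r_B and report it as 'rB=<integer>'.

m = 4781
d = (-5, -18);  v_rel = (-1, -8),  |v_rel|² = 65
v_rel×d = (-1)·(-18) − (-8)·(-5) = -22
since m = R²·65 − (-22)²:  R² = (484 + 4781) / 65 = 81
R = √81 = 9  ⇒  r_B = 9 − 8 = 1

rB=1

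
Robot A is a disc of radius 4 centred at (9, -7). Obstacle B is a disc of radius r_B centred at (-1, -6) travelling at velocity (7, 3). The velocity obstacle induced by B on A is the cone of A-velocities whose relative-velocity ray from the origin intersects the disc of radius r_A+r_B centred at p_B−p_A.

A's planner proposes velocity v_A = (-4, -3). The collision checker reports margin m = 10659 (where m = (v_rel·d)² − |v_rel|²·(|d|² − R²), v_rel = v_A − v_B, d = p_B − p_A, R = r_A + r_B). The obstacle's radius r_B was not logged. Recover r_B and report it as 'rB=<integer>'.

m = 10659
d = (-10, 1);  v_rel = (-11, -6),  |v_rel|² = 157
v_rel×d = (-11)·(1) − (-6)·(-10) = -71
since m = R²·157 − (-71)²:  R² = (5041 + 10659) / 157 = 100
R = √100 = 10  ⇒  r_B = 10 − 4 = 6

rB=6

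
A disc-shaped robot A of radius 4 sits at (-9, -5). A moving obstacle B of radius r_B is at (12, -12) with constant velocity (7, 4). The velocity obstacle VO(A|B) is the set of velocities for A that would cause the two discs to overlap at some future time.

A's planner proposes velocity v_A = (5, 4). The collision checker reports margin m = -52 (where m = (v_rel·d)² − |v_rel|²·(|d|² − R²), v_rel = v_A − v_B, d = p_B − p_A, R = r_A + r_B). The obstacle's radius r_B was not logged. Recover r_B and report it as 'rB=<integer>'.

m = -52
d = (21, -7);  v_rel = (-2, 0),  |v_rel|² = 4
v_rel×d = (-2)·(-7) − (0)·(21) = 14
since m = R²·4 − 14²:  R² = (196 + -52) / 4 = 36
R = √36 = 6  ⇒  r_B = 6 − 4 = 2

rB=2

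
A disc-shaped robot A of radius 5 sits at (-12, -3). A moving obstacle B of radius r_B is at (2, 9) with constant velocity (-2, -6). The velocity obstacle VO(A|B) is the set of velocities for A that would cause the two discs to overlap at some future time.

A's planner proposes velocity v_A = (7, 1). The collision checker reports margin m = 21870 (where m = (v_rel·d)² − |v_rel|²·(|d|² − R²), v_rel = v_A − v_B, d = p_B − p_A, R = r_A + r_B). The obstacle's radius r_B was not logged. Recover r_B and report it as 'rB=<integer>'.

m = 21870
d = (14, 12);  v_rel = (9, 7),  |v_rel|² = 130
v_rel×d = (9)·(12) − (7)·(14) = 10
since m = R²·130 − 10²:  R² = (100 + 21870) / 130 = 169
R = √169 = 13  ⇒  r_B = 13 − 5 = 8

rB=8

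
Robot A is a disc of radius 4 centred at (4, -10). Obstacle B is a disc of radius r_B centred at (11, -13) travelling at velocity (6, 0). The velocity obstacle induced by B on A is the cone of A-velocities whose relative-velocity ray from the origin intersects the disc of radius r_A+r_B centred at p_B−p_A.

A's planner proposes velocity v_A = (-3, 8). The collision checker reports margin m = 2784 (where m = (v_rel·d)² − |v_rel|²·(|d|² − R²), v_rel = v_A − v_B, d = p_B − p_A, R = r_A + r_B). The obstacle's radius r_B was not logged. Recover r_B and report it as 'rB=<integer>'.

m = 2784
d = (7, -3);  v_rel = (-9, 8),  |v_rel|² = 145
v_rel×d = (-9)·(-3) − (8)·(7) = -29
since m = R²·145 − (-29)²:  R² = (841 + 2784) / 145 = 25
R = √25 = 5  ⇒  r_B = 5 − 4 = 1

rB=1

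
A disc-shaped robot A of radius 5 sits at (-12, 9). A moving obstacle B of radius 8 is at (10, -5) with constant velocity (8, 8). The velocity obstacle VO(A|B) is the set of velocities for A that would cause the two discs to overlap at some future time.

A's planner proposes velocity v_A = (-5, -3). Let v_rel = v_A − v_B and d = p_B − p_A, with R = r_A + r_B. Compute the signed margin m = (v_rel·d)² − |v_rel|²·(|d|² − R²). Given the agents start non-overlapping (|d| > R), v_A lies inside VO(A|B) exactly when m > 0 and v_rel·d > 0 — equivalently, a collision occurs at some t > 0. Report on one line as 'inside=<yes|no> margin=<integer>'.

d = (22, -14),  |d|² = 680;  R = 5+8 = 13,  c = 680−13² = 511
v_rel = (-13, -11),  |v_rel|² = 290;  v_rel·d = (-13)·(22) + (-11)·(-14) = -132
290·t² + 264·t + 511 = 0  ⇒  m = (-132)² − 290·511 = -130766
m = -130766 < 0,  v_rel·d = -132 < 0  ⇒  outside

inside=no margin=-130766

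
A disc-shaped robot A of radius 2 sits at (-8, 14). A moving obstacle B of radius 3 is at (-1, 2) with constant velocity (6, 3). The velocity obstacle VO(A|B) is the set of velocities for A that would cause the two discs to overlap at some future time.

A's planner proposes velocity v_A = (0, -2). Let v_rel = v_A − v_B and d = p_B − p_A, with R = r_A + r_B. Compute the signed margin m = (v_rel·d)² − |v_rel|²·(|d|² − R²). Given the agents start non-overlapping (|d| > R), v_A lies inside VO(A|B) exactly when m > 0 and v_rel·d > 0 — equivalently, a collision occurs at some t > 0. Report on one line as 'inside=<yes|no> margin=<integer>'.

d = (7, -12),  |d|² = 193;  R = 2+3 = 5,  c = 193−5² = 168
v_rel = (-6, -5),  |v_rel|² = 61;  v_rel·d = (-6)·(7) + (-5)·(-12) = 18
61·t² − 36·t + 168 = 0  ⇒  m = 18² − 61·168 = -9924
m = -9924 < 0,  v_rel·d = 18 > 0  ⇒  outside

inside=no margin=-9924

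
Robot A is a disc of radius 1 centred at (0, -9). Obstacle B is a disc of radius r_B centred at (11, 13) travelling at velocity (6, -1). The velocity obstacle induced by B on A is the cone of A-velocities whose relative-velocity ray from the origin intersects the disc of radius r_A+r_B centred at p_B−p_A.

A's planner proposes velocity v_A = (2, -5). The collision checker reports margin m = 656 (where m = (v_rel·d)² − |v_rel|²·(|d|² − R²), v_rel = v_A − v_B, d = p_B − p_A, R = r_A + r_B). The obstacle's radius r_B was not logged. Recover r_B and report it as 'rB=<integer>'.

m = 656
d = (11, 22);  v_rel = (-4, -4),  |v_rel|² = 32
v_rel×d = (-4)·(22) − (-4)·(11) = -44
since m = R²·32 − (-44)²:  R² = (1936 + 656) / 32 = 81
R = √81 = 9  ⇒  r_B = 9 − 1 = 8

rB=8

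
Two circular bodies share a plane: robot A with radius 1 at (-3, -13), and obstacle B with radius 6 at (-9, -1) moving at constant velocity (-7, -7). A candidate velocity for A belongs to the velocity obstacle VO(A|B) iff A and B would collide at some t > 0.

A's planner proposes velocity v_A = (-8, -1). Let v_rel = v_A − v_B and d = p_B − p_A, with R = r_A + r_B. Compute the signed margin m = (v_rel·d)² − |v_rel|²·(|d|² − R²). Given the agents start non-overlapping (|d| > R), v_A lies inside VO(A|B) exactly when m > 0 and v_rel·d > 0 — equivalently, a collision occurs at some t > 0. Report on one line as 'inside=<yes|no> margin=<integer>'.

d = (-6, 12),  |d|² = 180;  R = 1+6 = 7,  c = 180−7² = 131
v_rel = (-1, 6),  |v_rel|² = 37;  v_rel·d = (-1)·(-6) + (6)·(12) = 78
37·t² − 156·t + 131 = 0  ⇒  m = 78² − 37·131 = 1237
m = 1237 > 0,  v_rel·d = 78 > 0  ⇒  inside

inside=yes margin=1237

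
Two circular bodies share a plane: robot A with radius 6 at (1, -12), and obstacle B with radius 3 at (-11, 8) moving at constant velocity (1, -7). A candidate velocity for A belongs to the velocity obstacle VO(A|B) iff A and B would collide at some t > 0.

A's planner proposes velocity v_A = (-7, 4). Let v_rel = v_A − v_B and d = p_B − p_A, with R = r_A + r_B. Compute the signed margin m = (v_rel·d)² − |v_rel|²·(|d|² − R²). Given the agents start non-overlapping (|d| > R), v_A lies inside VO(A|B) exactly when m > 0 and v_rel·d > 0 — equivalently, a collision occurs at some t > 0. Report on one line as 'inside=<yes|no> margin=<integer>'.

d = (-12, 20),  |d|² = 544;  R = 6+3 = 9,  c = 544−9² = 463
v_rel = (-8, 11),  |v_rel|² = 185;  v_rel·d = (-8)·(-12) + (11)·(20) = 316
185·t² − 632·t + 463 = 0  ⇒  m = 316² − 185·463 = 14201
m = 14201 > 0,  v_rel·d = 316 > 0  ⇒  inside

inside=yes margin=14201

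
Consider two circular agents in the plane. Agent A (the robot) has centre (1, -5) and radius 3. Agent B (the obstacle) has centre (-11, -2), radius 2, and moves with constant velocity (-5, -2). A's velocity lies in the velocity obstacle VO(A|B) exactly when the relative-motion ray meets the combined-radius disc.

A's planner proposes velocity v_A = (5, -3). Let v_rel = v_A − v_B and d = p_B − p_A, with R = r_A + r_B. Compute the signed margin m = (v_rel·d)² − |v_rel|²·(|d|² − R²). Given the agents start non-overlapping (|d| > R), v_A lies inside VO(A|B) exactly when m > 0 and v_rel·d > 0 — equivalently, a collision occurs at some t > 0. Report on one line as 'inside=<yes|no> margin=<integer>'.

d = (-12, 3),  |d|² = 153;  R = 3+2 = 5,  c = 153−5² = 128
v_rel = (10, -1),  |v_rel|² = 101;  v_rel·d = (10)·(-12) + (-1)·(3) = -123
101·t² + 246·t + 128 = 0  ⇒  m = (-123)² − 101·128 = 2201
m = 2201 > 0,  v_rel·d = -123 < 0  ⇒  outside

inside=no margin=2201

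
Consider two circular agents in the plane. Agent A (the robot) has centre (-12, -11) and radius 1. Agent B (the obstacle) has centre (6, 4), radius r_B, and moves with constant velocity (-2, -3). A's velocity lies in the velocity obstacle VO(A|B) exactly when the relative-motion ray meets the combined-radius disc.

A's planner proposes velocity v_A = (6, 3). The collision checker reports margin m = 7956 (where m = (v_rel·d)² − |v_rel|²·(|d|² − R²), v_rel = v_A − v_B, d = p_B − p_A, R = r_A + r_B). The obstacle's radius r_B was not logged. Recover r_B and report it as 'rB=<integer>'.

m = 7956
d = (18, 15);  v_rel = (8, 6),  |v_rel|² = 100
v_rel×d = (8)·(15) − (6)·(18) = 12
since m = R²·100 − 12²:  R² = (144 + 7956) / 100 = 81
R = √81 = 9  ⇒  r_B = 9 − 1 = 8

rB=8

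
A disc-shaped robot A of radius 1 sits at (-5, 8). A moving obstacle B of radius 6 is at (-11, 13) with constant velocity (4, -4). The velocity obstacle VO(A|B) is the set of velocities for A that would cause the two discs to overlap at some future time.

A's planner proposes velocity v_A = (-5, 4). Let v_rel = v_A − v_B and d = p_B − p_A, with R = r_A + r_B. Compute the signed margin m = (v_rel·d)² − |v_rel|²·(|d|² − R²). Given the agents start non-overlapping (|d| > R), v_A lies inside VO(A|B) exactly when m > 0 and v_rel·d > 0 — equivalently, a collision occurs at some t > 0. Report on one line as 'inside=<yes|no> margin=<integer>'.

d = (-6, 5),  |d|² = 61;  R = 1+6 = 7,  c = 61−7² = 12
v_rel = (-9, 8),  |v_rel|² = 145;  v_rel·d = (-9)·(-6) + (8)·(5) = 94
145·t² − 188·t + 12 = 0  ⇒  m = 94² − 145·12 = 7096
m = 7096 > 0,  v_rel·d = 94 > 0  ⇒  inside

inside=yes margin=7096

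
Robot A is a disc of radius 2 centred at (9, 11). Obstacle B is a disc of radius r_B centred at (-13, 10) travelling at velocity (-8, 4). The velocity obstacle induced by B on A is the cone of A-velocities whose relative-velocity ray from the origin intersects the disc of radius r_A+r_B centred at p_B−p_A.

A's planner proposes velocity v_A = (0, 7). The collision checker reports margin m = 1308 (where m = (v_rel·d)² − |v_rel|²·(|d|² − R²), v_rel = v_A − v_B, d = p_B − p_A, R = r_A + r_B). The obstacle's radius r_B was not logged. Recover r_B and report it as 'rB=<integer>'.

m = 1308
d = (-22, -1);  v_rel = (8, 3),  |v_rel|² = 73
v_rel×d = (8)·(-1) − (3)·(-22) = 58
since m = R²·73 − 58²:  R² = (3364 + 1308) / 73 = 64
R = √64 = 8  ⇒  r_B = 8 − 2 = 6

rB=6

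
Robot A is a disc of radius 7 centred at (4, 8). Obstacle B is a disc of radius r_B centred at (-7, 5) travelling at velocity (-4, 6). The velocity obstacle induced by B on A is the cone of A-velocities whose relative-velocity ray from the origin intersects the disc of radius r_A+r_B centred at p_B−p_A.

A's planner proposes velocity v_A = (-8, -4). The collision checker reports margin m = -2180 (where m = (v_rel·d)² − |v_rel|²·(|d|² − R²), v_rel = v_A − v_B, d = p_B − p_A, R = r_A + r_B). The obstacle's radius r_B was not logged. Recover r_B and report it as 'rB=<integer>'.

m = -2180
d = (-11, -3);  v_rel = (-4, -10),  |v_rel|² = 116
v_rel×d = (-4)·(-3) − (-10)·(-11) = -98
since m = R²·116 − (-98)²:  R² = (9604 + -2180) / 116 = 64
R = √64 = 8  ⇒  r_B = 8 − 7 = 1

rB=1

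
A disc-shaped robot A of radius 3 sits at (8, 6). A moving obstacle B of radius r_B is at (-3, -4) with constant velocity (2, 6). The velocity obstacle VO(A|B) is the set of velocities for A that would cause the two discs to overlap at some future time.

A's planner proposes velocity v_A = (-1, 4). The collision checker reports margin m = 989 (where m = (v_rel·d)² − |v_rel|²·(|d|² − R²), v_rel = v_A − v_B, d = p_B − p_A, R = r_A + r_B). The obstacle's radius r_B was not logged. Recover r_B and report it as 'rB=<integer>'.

m = 989
d = (-11, -10);  v_rel = (-3, -2),  |v_rel|² = 13
v_rel×d = (-3)·(-10) − (-2)·(-11) = 8
since m = R²·13 − 8²:  R² = (64 + 989) / 13 = 81
R = √81 = 9  ⇒  r_B = 9 − 3 = 6

rB=6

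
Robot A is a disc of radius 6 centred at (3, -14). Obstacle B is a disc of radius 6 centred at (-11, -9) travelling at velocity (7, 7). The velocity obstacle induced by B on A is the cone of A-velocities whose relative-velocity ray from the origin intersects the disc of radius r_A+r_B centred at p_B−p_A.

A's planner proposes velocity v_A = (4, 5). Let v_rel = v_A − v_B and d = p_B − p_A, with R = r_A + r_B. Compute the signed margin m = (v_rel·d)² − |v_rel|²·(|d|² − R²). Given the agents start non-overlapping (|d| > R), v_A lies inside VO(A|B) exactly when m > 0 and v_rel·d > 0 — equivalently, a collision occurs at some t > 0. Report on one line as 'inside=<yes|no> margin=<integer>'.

d = (-14, 5),  |d|² = 221;  R = 6+6 = 12,  c = 221−12² = 77
v_rel = (-3, -2),  |v_rel|² = 13;  v_rel·d = (-3)·(-14) + (-2)·(5) = 32
13·t² − 64·t + 77 = 0  ⇒  m = 32² − 13·77 = 23
m = 23 > 0,  v_rel·d = 32 > 0  ⇒  inside

inside=yes margin=23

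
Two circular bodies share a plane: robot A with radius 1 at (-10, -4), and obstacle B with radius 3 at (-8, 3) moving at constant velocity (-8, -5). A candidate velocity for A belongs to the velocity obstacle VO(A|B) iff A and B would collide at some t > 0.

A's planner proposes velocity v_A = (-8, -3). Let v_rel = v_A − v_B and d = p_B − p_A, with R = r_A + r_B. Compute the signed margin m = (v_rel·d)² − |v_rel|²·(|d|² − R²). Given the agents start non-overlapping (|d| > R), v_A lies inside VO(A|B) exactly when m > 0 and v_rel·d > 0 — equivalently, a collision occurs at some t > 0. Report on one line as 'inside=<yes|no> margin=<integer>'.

d = (2, 7),  |d|² = 53;  R = 1+3 = 4,  c = 53−4² = 37
v_rel = (0, 2),  |v_rel|² = 4;  v_rel·d = (0)·(2) + (2)·(7) = 14
4·t² − 28·t + 37 = 0  ⇒  m = 14² − 4·37 = 48
m = 48 > 0,  v_rel·d = 14 > 0  ⇒  inside

inside=yes margin=48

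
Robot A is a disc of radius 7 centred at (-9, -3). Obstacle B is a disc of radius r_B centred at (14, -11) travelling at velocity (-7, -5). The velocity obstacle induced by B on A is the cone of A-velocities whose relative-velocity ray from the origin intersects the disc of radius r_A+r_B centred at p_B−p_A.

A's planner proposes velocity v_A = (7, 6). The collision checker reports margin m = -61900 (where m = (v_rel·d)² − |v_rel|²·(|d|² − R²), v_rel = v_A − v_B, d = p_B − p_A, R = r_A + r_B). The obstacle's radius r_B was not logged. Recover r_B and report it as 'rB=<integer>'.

m = -61900
d = (23, -8);  v_rel = (14, 11),  |v_rel|² = 317
v_rel×d = (14)·(-8) − (11)·(23) = -365
since m = R²·317 − (-365)²:  R² = (133225 + -61900) / 317 = 225
R = √225 = 15  ⇒  r_B = 15 − 7 = 8

rB=8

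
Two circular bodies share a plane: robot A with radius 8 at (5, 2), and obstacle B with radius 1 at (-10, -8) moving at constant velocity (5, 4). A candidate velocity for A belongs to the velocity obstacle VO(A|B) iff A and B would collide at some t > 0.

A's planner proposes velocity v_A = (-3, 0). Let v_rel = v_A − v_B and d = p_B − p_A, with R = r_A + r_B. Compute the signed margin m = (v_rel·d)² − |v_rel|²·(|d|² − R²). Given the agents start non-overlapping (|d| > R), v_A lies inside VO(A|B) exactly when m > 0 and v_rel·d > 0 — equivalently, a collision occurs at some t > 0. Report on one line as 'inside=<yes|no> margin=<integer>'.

d = (-15, -10),  |d|² = 325;  R = 8+1 = 9,  c = 325−9² = 244
v_rel = (-8, -4),  |v_rel|² = 80;  v_rel·d = (-8)·(-15) + (-4)·(-10) = 160
80·t² − 320·t + 244 = 0  ⇒  m = 160² − 80·244 = 6080
m = 6080 > 0,  v_rel·d = 160 > 0  ⇒  inside

inside=yes margin=6080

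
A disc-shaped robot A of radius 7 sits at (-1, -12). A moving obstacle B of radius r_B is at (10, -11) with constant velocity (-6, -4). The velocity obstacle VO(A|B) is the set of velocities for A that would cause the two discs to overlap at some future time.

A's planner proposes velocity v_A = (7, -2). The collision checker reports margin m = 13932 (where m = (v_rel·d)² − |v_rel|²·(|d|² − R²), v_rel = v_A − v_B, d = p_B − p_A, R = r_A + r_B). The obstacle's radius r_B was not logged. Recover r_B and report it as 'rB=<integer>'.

m = 13932
d = (11, 1);  v_rel = (13, 2),  |v_rel|² = 173
v_rel×d = (13)·(1) − (2)·(11) = -9
since m = R²·173 − (-9)²:  R² = (81 + 13932) / 173 = 81
R = √81 = 9  ⇒  r_B = 9 − 7 = 2

rB=2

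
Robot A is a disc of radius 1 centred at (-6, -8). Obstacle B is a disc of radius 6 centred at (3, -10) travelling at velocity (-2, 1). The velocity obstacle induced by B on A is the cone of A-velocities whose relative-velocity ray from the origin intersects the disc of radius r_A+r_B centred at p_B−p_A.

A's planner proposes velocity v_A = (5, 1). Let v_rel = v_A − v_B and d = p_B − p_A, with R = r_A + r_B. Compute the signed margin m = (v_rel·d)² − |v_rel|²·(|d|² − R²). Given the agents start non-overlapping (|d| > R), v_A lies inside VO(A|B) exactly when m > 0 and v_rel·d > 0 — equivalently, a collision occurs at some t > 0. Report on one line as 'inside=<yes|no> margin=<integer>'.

d = (9, -2),  |d|² = 85;  R = 1+6 = 7,  c = 85−7² = 36
v_rel = (7, 0),  |v_rel|² = 49;  v_rel·d = (7)·(9) + (0)·(-2) = 63
49·t² − 126·t + 36 = 0  ⇒  m = 63² − 49·36 = 2205
m = 2205 > 0,  v_rel·d = 63 > 0  ⇒  inside

inside=yes margin=2205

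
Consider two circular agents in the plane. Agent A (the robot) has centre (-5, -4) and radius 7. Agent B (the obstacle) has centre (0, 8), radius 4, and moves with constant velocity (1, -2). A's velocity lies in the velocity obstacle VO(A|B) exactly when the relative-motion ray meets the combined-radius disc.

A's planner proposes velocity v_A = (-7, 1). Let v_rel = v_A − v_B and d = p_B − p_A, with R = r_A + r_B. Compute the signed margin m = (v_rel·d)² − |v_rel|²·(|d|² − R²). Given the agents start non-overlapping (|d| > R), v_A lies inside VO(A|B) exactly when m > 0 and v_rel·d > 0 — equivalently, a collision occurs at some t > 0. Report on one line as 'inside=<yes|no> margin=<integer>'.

d = (5, 12),  |d|² = 169;  R = 7+4 = 11,  c = 169−11² = 48
v_rel = (-8, 3),  |v_rel|² = 73;  v_rel·d = (-8)·(5) + (3)·(12) = -4
73·t² + 8·t + 48 = 0  ⇒  m = (-4)² − 73·48 = -3488
m = -3488 < 0,  v_rel·d = -4 < 0  ⇒  outside

inside=no margin=-3488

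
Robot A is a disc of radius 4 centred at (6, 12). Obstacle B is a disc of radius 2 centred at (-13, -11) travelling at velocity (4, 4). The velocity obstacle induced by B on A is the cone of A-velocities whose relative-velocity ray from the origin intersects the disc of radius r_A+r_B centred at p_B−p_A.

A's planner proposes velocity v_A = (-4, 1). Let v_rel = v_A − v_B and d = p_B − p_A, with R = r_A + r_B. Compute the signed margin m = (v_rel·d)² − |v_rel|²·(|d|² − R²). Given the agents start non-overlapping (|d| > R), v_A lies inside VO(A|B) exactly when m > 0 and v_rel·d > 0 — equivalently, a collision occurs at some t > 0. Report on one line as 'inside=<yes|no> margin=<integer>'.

d = (-19, -23),  |d|² = 890;  R = 4+2 = 6,  c = 890−6² = 854
v_rel = (-8, -3),  |v_rel|² = 73;  v_rel·d = (-8)·(-19) + (-3)·(-23) = 221
73·t² − 442·t + 854 = 0  ⇒  m = 221² − 73·854 = -13501
m = -13501 < 0,  v_rel·d = 221 > 0  ⇒  outside

inside=no margin=-13501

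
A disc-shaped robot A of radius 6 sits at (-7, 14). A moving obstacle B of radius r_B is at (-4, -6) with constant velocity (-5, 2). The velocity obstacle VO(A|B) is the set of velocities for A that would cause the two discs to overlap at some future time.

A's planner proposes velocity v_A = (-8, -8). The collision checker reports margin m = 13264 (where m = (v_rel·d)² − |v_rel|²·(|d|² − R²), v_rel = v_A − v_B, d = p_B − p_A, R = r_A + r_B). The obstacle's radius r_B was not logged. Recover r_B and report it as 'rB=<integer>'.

m = 13264
d = (3, -20);  v_rel = (-3, -10),  |v_rel|² = 109
v_rel×d = (-3)·(-20) − (-10)·(3) = 90
since m = R²·109 − 90²:  R² = (8100 + 13264) / 109 = 196
R = √196 = 14  ⇒  r_B = 14 − 6 = 8

rB=8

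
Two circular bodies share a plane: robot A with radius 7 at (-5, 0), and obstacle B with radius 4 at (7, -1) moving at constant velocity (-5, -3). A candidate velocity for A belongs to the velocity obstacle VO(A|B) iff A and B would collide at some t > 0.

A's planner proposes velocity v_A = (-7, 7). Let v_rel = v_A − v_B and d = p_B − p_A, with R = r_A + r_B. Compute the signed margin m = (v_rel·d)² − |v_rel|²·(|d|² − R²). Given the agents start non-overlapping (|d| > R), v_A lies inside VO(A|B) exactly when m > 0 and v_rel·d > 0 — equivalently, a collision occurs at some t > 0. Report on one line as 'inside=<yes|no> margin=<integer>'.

d = (12, -1),  |d|² = 145;  R = 7+4 = 11,  c = 145−11² = 24
v_rel = (-2, 10),  |v_rel|² = 104;  v_rel·d = (-2)·(12) + (10)·(-1) = -34
104·t² + 68·t + 24 = 0  ⇒  m = (-34)² − 104·24 = -1340
m = -1340 < 0,  v_rel·d = -34 < 0  ⇒  outside

inside=no margin=-1340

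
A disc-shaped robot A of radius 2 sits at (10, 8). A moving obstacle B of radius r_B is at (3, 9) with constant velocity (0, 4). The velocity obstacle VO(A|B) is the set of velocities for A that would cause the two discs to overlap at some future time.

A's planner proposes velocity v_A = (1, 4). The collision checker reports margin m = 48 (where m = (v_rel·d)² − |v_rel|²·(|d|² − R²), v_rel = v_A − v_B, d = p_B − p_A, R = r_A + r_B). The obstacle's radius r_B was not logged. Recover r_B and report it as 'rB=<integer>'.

m = 48
d = (-7, 1);  v_rel = (1, 0),  |v_rel|² = 1
v_rel×d = (1)·(1) − (0)·(-7) = 1
since m = R²·1 − 1²:  R² = (1 + 48) / 1 = 49
R = √49 = 7  ⇒  r_B = 7 − 2 = 5

rB=5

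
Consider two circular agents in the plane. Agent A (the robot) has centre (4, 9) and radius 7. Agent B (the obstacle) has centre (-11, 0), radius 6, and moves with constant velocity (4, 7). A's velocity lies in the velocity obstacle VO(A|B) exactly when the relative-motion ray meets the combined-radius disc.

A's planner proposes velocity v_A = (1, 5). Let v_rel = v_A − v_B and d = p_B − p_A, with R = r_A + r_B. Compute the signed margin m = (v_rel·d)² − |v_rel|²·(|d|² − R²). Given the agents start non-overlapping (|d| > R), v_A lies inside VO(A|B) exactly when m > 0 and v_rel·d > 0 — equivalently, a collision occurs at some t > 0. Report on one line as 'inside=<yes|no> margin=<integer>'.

d = (-15, -9),  |d|² = 306;  R = 7+6 = 13,  c = 306−13² = 137
v_rel = (-3, -2),  |v_rel|² = 13;  v_rel·d = (-3)·(-15) + (-2)·(-9) = 63
13·t² − 126·t + 137 = 0  ⇒  m = 63² − 13·137 = 2188
m = 2188 > 0,  v_rel·d = 63 > 0  ⇒  inside

inside=yes margin=2188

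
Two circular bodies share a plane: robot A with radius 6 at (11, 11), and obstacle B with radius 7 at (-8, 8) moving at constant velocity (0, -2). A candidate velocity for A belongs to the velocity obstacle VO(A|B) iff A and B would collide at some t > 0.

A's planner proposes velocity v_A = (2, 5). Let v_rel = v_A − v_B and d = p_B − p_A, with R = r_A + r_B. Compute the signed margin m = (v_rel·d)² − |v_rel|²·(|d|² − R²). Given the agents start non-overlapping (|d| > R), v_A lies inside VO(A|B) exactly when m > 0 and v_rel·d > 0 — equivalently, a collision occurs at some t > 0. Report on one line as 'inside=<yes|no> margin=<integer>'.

d = (-19, -3),  |d|² = 370;  R = 6+7 = 13,  c = 370−13² = 201
v_rel = (2, 7),  |v_rel|² = 53;  v_rel·d = (2)·(-19) + (7)·(-3) = -59
53·t² + 118·t + 201 = 0  ⇒  m = (-59)² − 53·201 = -7172
m = -7172 < 0,  v_rel·d = -59 < 0  ⇒  outside

inside=no margin=-7172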